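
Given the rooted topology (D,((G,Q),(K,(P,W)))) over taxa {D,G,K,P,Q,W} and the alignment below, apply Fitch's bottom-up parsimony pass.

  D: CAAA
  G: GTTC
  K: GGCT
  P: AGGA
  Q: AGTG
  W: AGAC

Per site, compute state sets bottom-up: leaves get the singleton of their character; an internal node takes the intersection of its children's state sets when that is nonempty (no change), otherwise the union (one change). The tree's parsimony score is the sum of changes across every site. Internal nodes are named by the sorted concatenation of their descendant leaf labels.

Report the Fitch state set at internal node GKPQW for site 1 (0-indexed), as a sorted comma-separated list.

GQ@0: {G} ∪ {A} = {A,G} (union, +1)
PW@0: {A} ∩ {A} = {A} (intersection, +0)
KPW@0: {G} ∪ {A} = {A,G} (union, +1)
GKPQW@0: {A,G} ∩ {A,G} = {A,G} (intersection, +0)
DGKPQW@0: {C} ∪ {A,G} = {A,C,G} (union, +1)
GQ@1: {T} ∪ {G} = {G,T} (union, +1)
PW@1: {G} ∩ {G} = {G} (intersection, +0)
KPW@1: {G} ∩ {G} = {G} (intersection, +0)
GKPQW@1: {G,T} ∩ {G} = {G} (intersection, +0)
DGKPQW@1: {A} ∪ {G} = {A,G} (union, +1)
GQ@2: {T} ∩ {T} = {T} (intersection, +0)
PW@2: {G} ∪ {A} = {A,G} (union, +1)
KPW@2: {C} ∪ {A,G} = {A,C,G} (union, +1)
GKPQW@2: {T} ∪ {A,C,G} = {A,C,G,T} (union, +1)
DGKPQW@2: {A} ∩ {A,C,G,T} = {A} (intersection, +0)
GQ@3: {C} ∪ {G} = {C,G} (union, +1)
PW@3: {A} ∪ {C} = {A,C} (union, +1)
KPW@3: {T} ∪ {A,C} = {A,C,T} (union, +1)
GKPQW@3: {C,G} ∩ {A,C,T} = {C} (intersection, +0)
DGKPQW@3: {A} ∪ {C} = {A,C} (union, +1)
per-site changes: [3, 2, 3, 4]; total = 12

G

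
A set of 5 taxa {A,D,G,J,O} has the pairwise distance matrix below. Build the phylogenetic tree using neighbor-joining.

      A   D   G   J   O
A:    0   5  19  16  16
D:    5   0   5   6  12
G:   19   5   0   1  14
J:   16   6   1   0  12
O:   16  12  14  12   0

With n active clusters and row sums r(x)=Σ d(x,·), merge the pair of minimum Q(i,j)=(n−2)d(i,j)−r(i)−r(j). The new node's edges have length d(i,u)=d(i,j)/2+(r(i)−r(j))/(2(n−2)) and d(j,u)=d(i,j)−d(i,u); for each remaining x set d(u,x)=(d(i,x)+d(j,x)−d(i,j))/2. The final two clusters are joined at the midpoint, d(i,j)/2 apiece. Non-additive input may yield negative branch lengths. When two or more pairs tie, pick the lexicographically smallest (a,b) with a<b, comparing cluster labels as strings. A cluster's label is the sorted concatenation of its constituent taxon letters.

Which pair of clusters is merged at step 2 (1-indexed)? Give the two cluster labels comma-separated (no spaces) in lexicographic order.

step 1: merge (G,J) at d=1, Q=-71; branch lengths G→7/6, J→-1/6; new cluster GJ
  updated: d(A,GJ)=17, d(D,GJ)=5, d(GJ,O)=25/2
step 2: merge (A,D) at d=5, Q=-50; branch lengths A→13/2, D→-3/2; new cluster AD
  updated: d(AD,GJ)=17/2, d(AD,O)=23/2
step 3: merge (AD,GJ) at d=17/2, Q=-65/2; branch lengths AD→15/4, GJ→19/4; new cluster ADGJ
  updated: d(ADGJ,O)=31/4
step 4: merge (ADGJ,O) at d=31/4; branch lengths ADGJ→31/8, O→31/8; new cluster ADGJO
final tree: (((A:13/2,D:-3/2):15/4,(G:7/6,J:-1/6):19/4):31/8,O:31/8)
total length: 89/4

A,D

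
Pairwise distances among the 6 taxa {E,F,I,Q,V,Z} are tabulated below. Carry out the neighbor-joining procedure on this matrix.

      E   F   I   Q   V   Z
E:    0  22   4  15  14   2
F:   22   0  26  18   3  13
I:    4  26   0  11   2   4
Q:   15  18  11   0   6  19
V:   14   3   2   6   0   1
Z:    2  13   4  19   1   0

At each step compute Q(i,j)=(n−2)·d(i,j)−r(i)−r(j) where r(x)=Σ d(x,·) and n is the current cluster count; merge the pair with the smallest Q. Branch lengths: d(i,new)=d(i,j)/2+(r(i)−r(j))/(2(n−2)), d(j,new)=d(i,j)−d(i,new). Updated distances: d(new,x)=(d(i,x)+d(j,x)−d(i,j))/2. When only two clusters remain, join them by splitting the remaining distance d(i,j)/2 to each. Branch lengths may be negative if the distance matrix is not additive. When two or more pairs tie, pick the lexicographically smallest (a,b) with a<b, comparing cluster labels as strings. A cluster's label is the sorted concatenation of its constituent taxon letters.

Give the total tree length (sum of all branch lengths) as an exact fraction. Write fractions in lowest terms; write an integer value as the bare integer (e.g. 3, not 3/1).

193/8

1. join F+V (d=3, Q=-96) ⇒ FV; edges |F|=17/2, |V|=-11/2
  updated: d(E,FV)=33/2, d(FV,I)=25/2, d(FV,Q)=21/2, d(FV,Z)=11/2
2. join FV+Q (d=21/2, Q=-69) ⇒ FQV; edges |FV|=7/2, |Q|=7
  updated: d(E,FQV)=21/2, d(FQV,I)=13/2, d(FQV,Z)=7
3. join E+Z (d=2, Q=-51/2) ⇒ EZ; edges |E|=15/8, |Z|=1/8
  updated: d(EZ,FQV)=31/4, d(EZ,I)=3
4. join EZ+FQV (d=31/4, Q=-69/4) ⇒ EFQVZ; edges |EZ|=17/8, |FQV|=45/8
  updated: d(EFQVZ,I)=7/8
5. join EFQVZ+I (d=7/8) ⇒ EFIQVZ; edges |EFQVZ|=7/16, |I|=7/16
final tree: (((E:15/8,Z:1/8):17/8,((F:17/2,V:-11/2):7/2,Q:7):45/8):7/16,I:7/16)
total length: 193/8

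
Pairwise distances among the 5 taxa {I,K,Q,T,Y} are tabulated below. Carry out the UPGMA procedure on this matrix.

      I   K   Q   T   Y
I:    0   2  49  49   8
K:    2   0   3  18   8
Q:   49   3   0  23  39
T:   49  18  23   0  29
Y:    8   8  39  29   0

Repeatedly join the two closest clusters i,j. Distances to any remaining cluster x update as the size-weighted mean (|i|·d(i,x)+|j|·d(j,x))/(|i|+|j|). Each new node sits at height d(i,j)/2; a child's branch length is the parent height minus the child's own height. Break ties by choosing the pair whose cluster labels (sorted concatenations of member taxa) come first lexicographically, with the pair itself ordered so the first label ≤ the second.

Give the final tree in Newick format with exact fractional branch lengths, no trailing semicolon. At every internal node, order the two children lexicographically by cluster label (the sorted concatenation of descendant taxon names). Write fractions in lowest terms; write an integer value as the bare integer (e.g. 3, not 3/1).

step 1: merge (I,K) at d=2; branch lengths I→1, K→1; new cluster IK
  updated: d(IK,Q)=26, d(IK,T)=67/2, d(IK,Y)=8
step 2: merge (IK,Y) at d=8; branch lengths IK→3, Y→4; new cluster IKY
  updated: d(IKY,Q)=91/3, d(IKY,T)=32
step 3: merge (Q,T) at d=23; branch lengths Q→23/2, T→23/2; new cluster QT
  updated: d(IKY,QT)=187/6
step 4: merge (IKY,QT) at d=187/6; branch lengths IKY→139/12, QT→49/12; new cluster IKQTY
final tree: (((I:1,K:1):3,Y:4):139/12,(Q:23/2,T:23/2):49/12)
total length: 143/3

(((I:1,K:1):3,Y:4):139/12,(Q:23/2,T:23/2):49/12)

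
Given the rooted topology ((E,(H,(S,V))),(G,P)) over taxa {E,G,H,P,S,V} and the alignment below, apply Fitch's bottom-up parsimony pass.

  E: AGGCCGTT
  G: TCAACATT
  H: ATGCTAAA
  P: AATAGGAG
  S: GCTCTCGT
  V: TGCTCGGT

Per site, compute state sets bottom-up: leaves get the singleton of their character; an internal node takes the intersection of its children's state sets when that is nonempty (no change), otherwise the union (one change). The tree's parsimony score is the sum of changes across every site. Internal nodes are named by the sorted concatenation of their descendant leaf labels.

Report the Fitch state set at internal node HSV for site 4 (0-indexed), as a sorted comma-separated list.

SV@0: {G} ∪ {T} = {G,T} (union, +1)
HSV@0: {A} ∪ {G,T} = {A,G,T} (union, +1)
EHSV@0: {A} ∩ {A,G,T} = {A} (intersection, +0)
GP@0: {T} ∪ {A} = {A,T} (union, +1)
EGHPSV@0: {A} ∩ {A,T} = {A} (intersection, +0)
SV@1: {C} ∪ {G} = {C,G} (union, +1)
HSV@1: {T} ∪ {C,G} = {C,G,T} (union, +1)
EHSV@1: {G} ∩ {C,G,T} = {G} (intersection, +0)
GP@1: {C} ∪ {A} = {A,C} (union, +1)
EGHPSV@1: {G} ∪ {A,C} = {A,C,G} (union, +1)
SV@2: {T} ∪ {C} = {C,T} (union, +1)
HSV@2: {G} ∪ {C,T} = {C,G,T} (union, +1)
EHSV@2: {G} ∩ {C,G,T} = {G} (intersection, +0)
GP@2: {A} ∪ {T} = {A,T} (union, +1)
EGHPSV@2: {G} ∪ {A,T} = {A,G,T} (union, +1)
SV@3: {C} ∪ {T} = {C,T} (union, +1)
HSV@3: {C} ∩ {C,T} = {C} (intersection, +0)
EHSV@3: {C} ∩ {C} = {C} (intersection, +0)
GP@3: {A} ∩ {A} = {A} (intersection, +0)
EGHPSV@3: {C} ∪ {A} = {A,C} (union, +1)
SV@4: {T} ∪ {C} = {C,T} (union, +1)
HSV@4: {T} ∩ {C,T} = {T} (intersection, +0)
EHSV@4: {C} ∪ {T} = {C,T} (union, +1)
GP@4: {C} ∪ {G} = {C,G} (union, +1)
EGHPSV@4: {C,T} ∩ {C,G} = {C} (intersection, +0)
SV@5: {C} ∪ {G} = {C,G} (union, +1)
HSV@5: {A} ∪ {C,G} = {A,C,G} (union, +1)
EHSV@5: {G} ∩ {A,C,G} = {G} (intersection, +0)
GP@5: {A} ∪ {G} = {A,G} (union, +1)
EGHPSV@5: {G} ∩ {A,G} = {G} (intersection, +0)
SV@6: {G} ∩ {G} = {G} (intersection, +0)
HSV@6: {A} ∪ {G} = {A,G} (union, +1)
EHSV@6: {T} ∪ {A,G} = {A,G,T} (union, +1)
GP@6: {T} ∪ {A} = {A,T} (union, +1)
EGHPSV@6: {A,G,T} ∩ {A,T} = {A,T} (intersection, +0)
SV@7: {T} ∩ {T} = {T} (intersection, +0)
HSV@7: {A} ∪ {T} = {A,T} (union, +1)
EHSV@7: {T} ∩ {A,T} = {T} (intersection, +0)
GP@7: {T} ∪ {G} = {G,T} (union, +1)
EGHPSV@7: {T} ∩ {G,T} = {T} (intersection, +0)
per-site changes: [3, 4, 4, 2, 3, 3, 3, 2]; total = 24

T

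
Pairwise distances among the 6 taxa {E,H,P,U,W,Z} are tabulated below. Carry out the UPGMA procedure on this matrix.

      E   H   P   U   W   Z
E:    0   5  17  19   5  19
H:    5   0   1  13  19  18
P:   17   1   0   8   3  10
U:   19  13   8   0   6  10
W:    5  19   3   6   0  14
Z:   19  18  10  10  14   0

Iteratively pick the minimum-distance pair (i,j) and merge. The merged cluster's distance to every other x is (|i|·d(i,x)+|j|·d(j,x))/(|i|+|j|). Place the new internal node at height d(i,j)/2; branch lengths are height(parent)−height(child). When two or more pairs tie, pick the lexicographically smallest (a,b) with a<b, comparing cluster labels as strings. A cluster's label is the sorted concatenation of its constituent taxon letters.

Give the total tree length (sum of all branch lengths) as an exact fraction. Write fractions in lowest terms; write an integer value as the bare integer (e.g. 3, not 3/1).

215/8

step 1: merge (H,P) at d=1; branch lengths H→1/2, P→1/2; new cluster HP
  updated: d(E,HP)=11, d(HP,U)=21/2, d(HP,W)=11, d(HP,Z)=14
step 2: merge (E,W) at d=5; branch lengths E→5/2, W→5/2; new cluster EW
  updated: d(EW,HP)=11, d(EW,U)=25/2, d(EW,Z)=33/2
step 3: merge (U,Z) at d=10; branch lengths U→5, Z→5; new cluster UZ
  updated: d(EW,UZ)=29/2, d(HP,UZ)=49/4
step 4: merge (EW,HP) at d=11; branch lengths EW→3, HP→5; new cluster EHPW
  updated: d(EHPW,UZ)=107/8
step 5: merge (EHPW,UZ) at d=107/8; branch lengths EHPW→19/16, UZ→27/16; new cluster EHPUWZ
final tree: (((E:5/2,W:5/2):3,(H:1/2,P:1/2):5):19/16,(U:5,Z:5):27/16)
total length: 215/8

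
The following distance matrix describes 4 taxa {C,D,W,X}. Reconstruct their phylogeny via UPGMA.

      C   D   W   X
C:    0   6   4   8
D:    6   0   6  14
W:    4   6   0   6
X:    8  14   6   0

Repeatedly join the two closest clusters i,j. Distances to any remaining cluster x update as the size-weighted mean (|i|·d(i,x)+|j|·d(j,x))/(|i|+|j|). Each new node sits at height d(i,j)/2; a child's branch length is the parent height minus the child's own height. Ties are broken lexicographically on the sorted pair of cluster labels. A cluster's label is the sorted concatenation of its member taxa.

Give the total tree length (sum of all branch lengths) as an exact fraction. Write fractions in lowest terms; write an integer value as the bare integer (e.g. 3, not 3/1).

43/3

1. join C+W (d=4) ⇒ CW; edges |C|=2, |W|=2
  updated: d(CW,D)=6, d(CW,X)=7
2. join CW+D (d=6) ⇒ CDW; edges |CW|=1, |D|=3
  updated: d(CDW,X)=28/3
3. join CDW+X (d=28/3) ⇒ CDWX; edges |CDW|=5/3, |X|=14/3
final tree: (((C:2,W:2):1,D:3):5/3,X:14/3)
total length: 43/3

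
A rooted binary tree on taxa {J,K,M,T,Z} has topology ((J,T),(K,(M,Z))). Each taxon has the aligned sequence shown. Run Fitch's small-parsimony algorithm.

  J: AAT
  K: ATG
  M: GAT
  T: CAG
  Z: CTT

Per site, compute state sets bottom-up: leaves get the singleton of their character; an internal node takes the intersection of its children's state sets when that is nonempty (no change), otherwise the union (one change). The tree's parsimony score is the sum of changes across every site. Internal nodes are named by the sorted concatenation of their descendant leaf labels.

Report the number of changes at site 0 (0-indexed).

3

JT@0: {A} ∪ {C} = {A,C} (union, +1)
MZ@0: {G} ∪ {C} = {C,G} (union, +1)
KMZ@0: {A} ∪ {C,G} = {A,C,G} (union, +1)
JKMTZ@0: {A,C} ∩ {A,C,G} = {A,C} (intersection, +0)
JT@1: {A} ∩ {A} = {A} (intersection, +0)
MZ@1: {A} ∪ {T} = {A,T} (union, +1)
KMZ@1: {T} ∩ {A,T} = {T} (intersection, +0)
JKMTZ@1: {A} ∪ {T} = {A,T} (union, +1)
JT@2: {T} ∪ {G} = {G,T} (union, +1)
MZ@2: {T} ∩ {T} = {T} (intersection, +0)
KMZ@2: {G} ∪ {T} = {G,T} (union, +1)
JKMTZ@2: {G,T} ∩ {G,T} = {G,T} (intersection, +0)
per-site changes: [3, 2, 2]; total = 7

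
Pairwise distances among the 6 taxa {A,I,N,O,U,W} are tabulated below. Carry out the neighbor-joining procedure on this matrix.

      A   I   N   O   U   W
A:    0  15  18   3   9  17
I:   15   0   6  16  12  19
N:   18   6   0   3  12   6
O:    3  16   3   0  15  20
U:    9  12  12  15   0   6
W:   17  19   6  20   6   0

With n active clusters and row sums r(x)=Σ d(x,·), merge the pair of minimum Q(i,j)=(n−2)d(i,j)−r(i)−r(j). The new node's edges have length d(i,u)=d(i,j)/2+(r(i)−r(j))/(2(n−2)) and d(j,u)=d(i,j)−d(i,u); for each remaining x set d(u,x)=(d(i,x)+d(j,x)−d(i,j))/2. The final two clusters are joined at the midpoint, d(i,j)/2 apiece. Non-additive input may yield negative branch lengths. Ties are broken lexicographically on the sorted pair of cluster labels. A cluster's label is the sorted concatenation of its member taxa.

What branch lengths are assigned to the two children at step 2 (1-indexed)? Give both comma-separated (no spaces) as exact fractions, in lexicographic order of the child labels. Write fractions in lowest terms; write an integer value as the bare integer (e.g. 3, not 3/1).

step 1: merge (A,O) at d=3, Q=-107; branch lengths A→17/8, O→7/8; new cluster AO
  updated: d(AO,I)=14, d(AO,N)=9, d(AO,U)=21/2, d(AO,W)=17
step 2: merge (U,W) at d=6, Q=-141/2; branch lengths U→7/4, W→17/4; new cluster UW
  updated: d(AO,UW)=43/4, d(I,UW)=25/2, d(N,UW)=6
step 3: merge (AO,UW) at d=43/4, Q=-83/2; branch lengths AO→13/2, UW→17/4; new cluster AOUW
  updated: d(AOUW,I)=63/8, d(AOUW,N)=17/8
step 4: merge (AOUW,I) at d=63/8, Q=-16; branch lengths AOUW→2, I→47/8; new cluster AIOUW
  updated: d(AIOUW,N)=1/8
step 5: merge (AIOUW,N) at d=1/8; branch lengths AIOUW→1/16, N→1/16; new cluster AINOUW
final tree: ((((A:17/8,O:7/8):13/2,(U:7/4,W:17/4):17/4):2,I:47/8):1/16,N:1/16)
total length: 111/4

7/4,17/4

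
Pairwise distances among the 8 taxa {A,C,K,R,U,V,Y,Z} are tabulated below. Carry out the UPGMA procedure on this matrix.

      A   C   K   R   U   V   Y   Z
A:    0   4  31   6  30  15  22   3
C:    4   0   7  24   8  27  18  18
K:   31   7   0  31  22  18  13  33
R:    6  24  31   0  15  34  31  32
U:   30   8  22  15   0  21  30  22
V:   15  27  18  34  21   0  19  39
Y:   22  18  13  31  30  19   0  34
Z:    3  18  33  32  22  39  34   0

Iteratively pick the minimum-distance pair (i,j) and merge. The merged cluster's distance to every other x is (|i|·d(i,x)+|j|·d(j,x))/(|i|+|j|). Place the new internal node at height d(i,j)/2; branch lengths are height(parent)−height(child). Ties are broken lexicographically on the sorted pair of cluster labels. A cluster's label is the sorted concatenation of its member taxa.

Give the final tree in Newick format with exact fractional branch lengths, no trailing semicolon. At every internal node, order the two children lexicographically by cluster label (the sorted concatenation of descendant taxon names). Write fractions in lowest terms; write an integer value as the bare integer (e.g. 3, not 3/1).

1. join A+Z (d=3) ⇒ AZ; edges |A|=3/2, |Z|=3/2
  updated: d(AZ,C)=11, d(AZ,K)=32, d(AZ,R)=19, d(AZ,U)=26, d(AZ,V)=27, d(AZ,Y)=28
2. join C+K (d=7) ⇒ CK; edges |C|=7/2, |K|=7/2
  updated: d(AZ,CK)=43/2, d(CK,R)=55/2, d(CK,U)=15, d(CK,V)=45/2, d(CK,Y)=31/2
3. join CK+U (d=15) ⇒ CKU; edges |CK|=4, |U|=15/2
  updated: d(AZ,CKU)=23, d(CKU,R)=70/3, d(CKU,V)=22, d(CKU,Y)=61/3
4. join AZ+R (d=19) ⇒ ARZ; edges |AZ|=8, |R|=19/2
  updated: d(ARZ,CKU)=208/9, d(ARZ,V)=88/3, d(ARZ,Y)=29
5. join V+Y (d=19) ⇒ VY; edges |V|=19/2, |Y|=19/2
  updated: d(ARZ,VY)=175/6, d(CKU,VY)=127/6
6. join CKU+VY (d=127/6) ⇒ CKUVY; edges |CKU|=37/12, |VY|=13/12
  updated: d(ARZ,CKUVY)=383/15
7. join ARZ+CKUVY (d=383/15) ⇒ ACKRUVYZ; edges |ARZ|=49/15, |CKUVY|=131/60
final tree: (((A:3/2,Z:3/2):8,R:19/2):49/15,(((C:7/2,K:7/2):4,U:15/2):37/12,(V:19/2,Y:19/2):13/12):131/60)
total length: 4057/60

(((A:3/2,Z:3/2):8,R:19/2):49/15,(((C:7/2,K:7/2):4,U:15/2):37/12,(V:19/2,Y:19/2):13/12):131/60)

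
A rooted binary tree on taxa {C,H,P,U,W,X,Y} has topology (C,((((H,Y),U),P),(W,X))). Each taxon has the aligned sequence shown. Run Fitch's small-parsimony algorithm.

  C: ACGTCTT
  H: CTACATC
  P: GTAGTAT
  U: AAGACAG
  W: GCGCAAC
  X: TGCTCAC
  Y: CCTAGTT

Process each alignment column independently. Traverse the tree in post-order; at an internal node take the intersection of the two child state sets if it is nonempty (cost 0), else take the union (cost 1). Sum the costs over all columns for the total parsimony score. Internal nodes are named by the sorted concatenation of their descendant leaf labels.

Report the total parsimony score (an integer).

25

HY@0: {C} ∩ {C} = {C} (intersection, +0)
HUY@0: {C} ∪ {A} = {A,C} (union, +1)
HPUY@0: {A,C} ∪ {G} = {A,C,G} (union, +1)
WX@0: {G} ∪ {T} = {G,T} (union, +1)
HPUWXY@0: {A,C,G} ∩ {G,T} = {G} (intersection, +0)
CHPUWXY@0: {A} ∪ {G} = {A,G} (union, +1)
HY@1: {T} ∪ {C} = {C,T} (union, +1)
HUY@1: {C,T} ∪ {A} = {A,C,T} (union, +1)
HPUY@1: {A,C,T} ∩ {T} = {T} (intersection, +0)
WX@1: {C} ∪ {G} = {C,G} (union, +1)
HPUWXY@1: {T} ∪ {C,G} = {C,G,T} (union, +1)
CHPUWXY@1: {C} ∩ {C,G,T} = {C} (intersection, +0)
HY@2: {A} ∪ {T} = {A,T} (union, +1)
HUY@2: {A,T} ∪ {G} = {A,G,T} (union, +1)
HPUY@2: {A,G,T} ∩ {A} = {A} (intersection, +0)
WX@2: {G} ∪ {C} = {C,G} (union, +1)
HPUWXY@2: {A} ∪ {C,G} = {A,C,G} (union, +1)
CHPUWXY@2: {G} ∩ {A,C,G} = {G} (intersection, +0)
HY@3: {C} ∪ {A} = {A,C} (union, +1)
HUY@3: {A,C} ∩ {A} = {A} (intersection, +0)
HPUY@3: {A} ∪ {G} = {A,G} (union, +1)
WX@3: {C} ∪ {T} = {C,T} (union, +1)
HPUWXY@3: {A,G} ∪ {C,T} = {A,C,G,T} (union, +1)
CHPUWXY@3: {T} ∩ {A,C,G,T} = {T} (intersection, +0)
HY@4: {A} ∪ {G} = {A,G} (union, +1)
HUY@4: {A,G} ∪ {C} = {A,C,G} (union, +1)
HPUY@4: {A,C,G} ∪ {T} = {A,C,G,T} (union, +1)
WX@4: {A} ∪ {C} = {A,C} (union, +1)
HPUWXY@4: {A,C,G,T} ∩ {A,C} = {A,C} (intersection, +0)
CHPUWXY@4: {C} ∩ {A,C} = {C} (intersection, +0)
HY@5: {T} ∩ {T} = {T} (intersection, +0)
HUY@5: {T} ∪ {A} = {A,T} (union, +1)
HPUY@5: {A,T} ∩ {A} = {A} (intersection, +0)
WX@5: {A} ∩ {A} = {A} (intersection, +0)
HPUWXY@5: {A} ∩ {A} = {A} (intersection, +0)
CHPUWXY@5: {T} ∪ {A} = {A,T} (union, +1)
HY@6: {C} ∪ {T} = {C,T} (union, +1)
HUY@6: {C,T} ∪ {G} = {C,G,T} (union, +1)
HPUY@6: {C,G,T} ∩ {T} = {T} (intersection, +0)
WX@6: {C} ∩ {C} = {C} (intersection, +0)
HPUWXY@6: {T} ∪ {C} = {C,T} (union, +1)
CHPUWXY@6: {T} ∩ {C,T} = {T} (intersection, +0)
per-site changes: [4, 4, 4, 4, 4, 2, 3]; total = 25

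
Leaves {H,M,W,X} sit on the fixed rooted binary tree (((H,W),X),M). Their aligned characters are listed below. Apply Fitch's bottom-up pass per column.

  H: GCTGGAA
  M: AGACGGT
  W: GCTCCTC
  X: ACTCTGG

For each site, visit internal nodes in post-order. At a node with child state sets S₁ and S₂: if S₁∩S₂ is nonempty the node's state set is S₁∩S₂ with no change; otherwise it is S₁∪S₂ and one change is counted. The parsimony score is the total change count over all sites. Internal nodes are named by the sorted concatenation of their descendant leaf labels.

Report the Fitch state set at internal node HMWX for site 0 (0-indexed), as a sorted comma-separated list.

A

[col 0] HW: children H:{G}, W:{G} ∩→ {G}; cost 0
[col 0] HWX: children HW:{G}, X:{A} ∪→ {A,G}; cost 1
[col 0] HMWX: children HWX:{A,G}, M:{A} ∩→ {A}; cost 0
[col 1] HW: children H:{C}, W:{C} ∩→ {C}; cost 0
[col 1] HWX: children HW:{C}, X:{C} ∩→ {C}; cost 0
[col 1] HMWX: children HWX:{C}, M:{G} ∪→ {C,G}; cost 1
[col 2] HW: children H:{T}, W:{T} ∩→ {T}; cost 0
[col 2] HWX: children HW:{T}, X:{T} ∩→ {T}; cost 0
[col 2] HMWX: children HWX:{T}, M:{A} ∪→ {A,T}; cost 1
[col 3] HW: children H:{G}, W:{C} ∪→ {C,G}; cost 1
[col 3] HWX: children HW:{C,G}, X:{C} ∩→ {C}; cost 0
[col 3] HMWX: children HWX:{C}, M:{C} ∩→ {C}; cost 0
[col 4] HW: children H:{G}, W:{C} ∪→ {C,G}; cost 1
[col 4] HWX: children HW:{C,G}, X:{T} ∪→ {C,G,T}; cost 1
[col 4] HMWX: children HWX:{C,G,T}, M:{G} ∩→ {G}; cost 0
[col 5] HW: children H:{A}, W:{T} ∪→ {A,T}; cost 1
[col 5] HWX: children HW:{A,T}, X:{G} ∪→ {A,G,T}; cost 1
[col 5] HMWX: children HWX:{A,G,T}, M:{G} ∩→ {G}; cost 0
[col 6] HW: children H:{A}, W:{C} ∪→ {A,C}; cost 1
[col 6] HWX: children HW:{A,C}, X:{G} ∪→ {A,C,G}; cost 1
[col 6] HMWX: children HWX:{A,C,G}, M:{T} ∪→ {A,C,G,T}; cost 1
per-site changes: [1, 1, 1, 1, 2, 2, 3]; total = 11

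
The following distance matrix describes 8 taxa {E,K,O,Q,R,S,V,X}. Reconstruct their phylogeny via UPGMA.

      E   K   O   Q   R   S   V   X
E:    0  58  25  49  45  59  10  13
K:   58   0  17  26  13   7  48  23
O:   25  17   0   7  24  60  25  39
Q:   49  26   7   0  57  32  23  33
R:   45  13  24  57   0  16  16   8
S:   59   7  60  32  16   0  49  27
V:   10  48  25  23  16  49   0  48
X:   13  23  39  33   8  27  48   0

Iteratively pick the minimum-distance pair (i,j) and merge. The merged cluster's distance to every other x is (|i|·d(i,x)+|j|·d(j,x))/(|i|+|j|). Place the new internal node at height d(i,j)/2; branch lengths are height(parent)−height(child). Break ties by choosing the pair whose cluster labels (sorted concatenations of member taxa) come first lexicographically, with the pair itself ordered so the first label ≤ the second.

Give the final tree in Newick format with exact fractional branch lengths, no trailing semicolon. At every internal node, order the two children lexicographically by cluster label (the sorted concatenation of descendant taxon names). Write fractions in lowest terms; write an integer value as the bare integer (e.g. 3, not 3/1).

iteration 1: select K,S (d=7); attach at lengths (7/2, 7/2); label the merged cluster KS
  updated: d(E,KS)=117/2, d(KS,O)=77/2, d(KS,Q)=29, d(KS,R)=29/2, d(KS,V)=97/2, d(KS,X)=25
iteration 2: select O,Q (d=7); attach at lengths (7/2, 7/2); label the merged cluster OQ
  updated: d(E,OQ)=37, d(KS,OQ)=135/4, d(OQ,R)=81/2, d(OQ,V)=24, d(OQ,X)=36
iteration 3: select R,X (d=8); attach at lengths (4, 4); label the merged cluster RX
  updated: d(E,RX)=29, d(KS,RX)=79/4, d(OQ,RX)=153/4, d(RX,V)=32
iteration 4: select E,V (d=10); attach at lengths (5, 5); label the merged cluster EV
  updated: d(EV,KS)=107/2, d(EV,OQ)=61/2, d(EV,RX)=61/2
iteration 5: select KS,RX (d=79/4); attach at lengths (51/8, 47/8); label the merged cluster KRSX
  updated: d(EV,KRSX)=42, d(KRSX,OQ)=36
iteration 6: select EV,OQ (d=61/2); attach at lengths (41/4, 47/4); label the merged cluster EOQV
  updated: d(EOQV,KRSX)=39
iteration 7: select EOQV,KRSX (d=39); attach at lengths (17/4, 77/8); label the merged cluster EKOQRSVX
final tree: (((E:5,V:5):41/4,(O:7/2,Q:7/2):47/4):17/4,((K:7/2,S:7/2):51/8,(R:4,X:4):47/8):77/8)
total length: 641/8

(((E:5,V:5):41/4,(O:7/2,Q:7/2):47/4):17/4,((K:7/2,S:7/2):51/8,(R:4,X:4):47/8):77/8)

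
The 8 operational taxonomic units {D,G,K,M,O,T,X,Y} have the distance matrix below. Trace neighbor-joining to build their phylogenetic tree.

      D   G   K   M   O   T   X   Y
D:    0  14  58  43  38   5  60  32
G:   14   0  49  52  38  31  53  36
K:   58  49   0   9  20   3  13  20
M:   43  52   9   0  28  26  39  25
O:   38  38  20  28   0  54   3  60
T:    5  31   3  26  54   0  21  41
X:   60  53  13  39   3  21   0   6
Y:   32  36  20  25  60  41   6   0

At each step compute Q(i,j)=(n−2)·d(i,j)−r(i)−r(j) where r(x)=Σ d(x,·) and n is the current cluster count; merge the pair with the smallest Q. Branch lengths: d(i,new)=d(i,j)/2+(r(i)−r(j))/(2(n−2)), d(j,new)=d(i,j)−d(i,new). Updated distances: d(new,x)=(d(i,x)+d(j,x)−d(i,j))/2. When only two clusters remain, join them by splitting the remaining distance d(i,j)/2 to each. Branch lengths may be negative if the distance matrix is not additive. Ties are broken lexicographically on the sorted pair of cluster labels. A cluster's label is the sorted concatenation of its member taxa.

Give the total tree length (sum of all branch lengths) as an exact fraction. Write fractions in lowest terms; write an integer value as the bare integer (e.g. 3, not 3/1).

1. join D+G (d=14, Q=-439) ⇒ DG; edges |D|=61/12, |G|=107/12
  updated: d(DG,K)=93/2, d(DG,M)=81/2, d(DG,O)=31, d(DG,T)=11, d(DG,X)=99/2, d(DG,Y)=27
2. join O+X (d=3, Q=-625/2) ⇒ OX; edges |O|=159/20, |X|=-99/20
  updated: d(DG,OX)=155/4, d(K,OX)=15, d(M,OX)=32, d(OX,T)=36, d(OX,Y)=63/2
3. join DG+T (d=11, Q=-947/4) ⇒ DGT; edges |DG|=363/32, |T|=-11/32
  updated: d(DGT,K)=77/4, d(DGT,M)=111/4, d(DGT,OX)=255/8, d(DGT,Y)=57/2
4. join K+M (d=9, Q=-130) ⇒ KM; edges |K|=-7/12, |M|=115/12
  updated: d(DGT,KM)=19, d(KM,OX)=19, d(KM,Y)=18
5. join DGT+Y (d=57/2, Q=-803/8) ⇒ DGTY; edges |DGT|=467/32, |Y|=445/32
  updated: d(DGTY,KM)=17/4, d(DGTY,OX)=279/16
6. join DGTY+KM (d=17/4, Q=-651/16) ⇒ DGKMTY; edges |DGTY|=43/32, |KM|=93/32
  updated: d(DGKMTY,OX)=515/32
7. join DGKMTY+OX (d=515/32) ⇒ DGKMOTXY; edges |DGKMTY|=515/64, |OX|=515/64
final tree: (((((D:61/12,G:107/12):363/32,T:-11/32):467/32,Y:445/32):43/32,(K:-7/12,M:115/12):93/32):515/64,(O:159/20,X:-99/20):515/64)
total length: 2747/32

2747/32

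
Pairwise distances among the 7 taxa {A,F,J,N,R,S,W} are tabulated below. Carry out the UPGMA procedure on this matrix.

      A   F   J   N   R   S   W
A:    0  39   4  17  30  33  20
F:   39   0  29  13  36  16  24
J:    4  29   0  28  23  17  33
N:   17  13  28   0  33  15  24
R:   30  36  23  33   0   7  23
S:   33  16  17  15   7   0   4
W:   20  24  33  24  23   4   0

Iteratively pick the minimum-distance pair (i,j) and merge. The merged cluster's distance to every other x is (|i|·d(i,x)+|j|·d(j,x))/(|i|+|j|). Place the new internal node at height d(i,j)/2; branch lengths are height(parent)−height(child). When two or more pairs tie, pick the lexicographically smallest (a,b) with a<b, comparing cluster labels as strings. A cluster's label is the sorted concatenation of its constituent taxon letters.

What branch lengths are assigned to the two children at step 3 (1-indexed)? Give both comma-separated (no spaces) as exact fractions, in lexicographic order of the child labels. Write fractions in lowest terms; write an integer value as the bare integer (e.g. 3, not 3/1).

iteration 1: select A,J (d=4); attach at lengths (2, 2); label the merged cluster AJ
  updated: d(AJ,F)=34, d(AJ,N)=45/2, d(AJ,R)=53/2, d(AJ,S)=25, d(AJ,W)=53/2
iteration 2: select S,W (d=4); attach at lengths (2, 2); label the merged cluster SW
  updated: d(AJ,SW)=103/4, d(F,SW)=20, d(N,SW)=39/2, d(R,SW)=15
iteration 3: select F,N (d=13); attach at lengths (13/2, 13/2); label the merged cluster FN
  updated: d(AJ,FN)=113/4, d(FN,R)=69/2, d(FN,SW)=79/4
iteration 4: select R,SW (d=15); attach at lengths (15/2, 11/2); label the merged cluster RSW
  updated: d(AJ,RSW)=26, d(FN,RSW)=74/3
iteration 5: select FN,RSW (d=74/3); attach at lengths (35/6, 29/6); label the merged cluster FNRSW
  updated: d(AJ,FNRSW)=269/10
iteration 6: select AJ,FNRSW (d=269/10); attach at lengths (229/20, 67/60); label the merged cluster AFJNRSW
final tree: ((A:2,J:2):229/20,((F:13/2,N:13/2):35/6,(R:15/2,(S:2,W:2):11/2):29/6):67/60)
total length: 1717/30

13/2,13/2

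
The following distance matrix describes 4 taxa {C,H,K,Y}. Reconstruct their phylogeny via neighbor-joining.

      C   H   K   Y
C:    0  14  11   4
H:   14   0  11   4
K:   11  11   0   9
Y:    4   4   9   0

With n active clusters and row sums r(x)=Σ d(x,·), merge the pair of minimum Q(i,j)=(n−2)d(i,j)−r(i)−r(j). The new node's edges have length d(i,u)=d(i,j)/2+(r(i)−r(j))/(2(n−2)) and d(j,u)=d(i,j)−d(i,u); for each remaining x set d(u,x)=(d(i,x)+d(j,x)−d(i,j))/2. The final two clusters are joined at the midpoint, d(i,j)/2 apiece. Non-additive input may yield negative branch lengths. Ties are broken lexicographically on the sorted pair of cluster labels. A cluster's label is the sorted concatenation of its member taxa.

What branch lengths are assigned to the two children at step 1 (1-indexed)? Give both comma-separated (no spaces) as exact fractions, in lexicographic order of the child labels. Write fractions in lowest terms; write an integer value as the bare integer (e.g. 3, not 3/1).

5,6

iteration 1: select C,K (d=11, Q=-38); attach at lengths (5, 6); label the merged cluster CK
  updated: d(CK,H)=7, d(CK,Y)=1
iteration 2: select CK,H (d=7, Q=-12); attach at lengths (2, 5); label the merged cluster CHK
  updated: d(CHK,Y)=-1
iteration 3: select CHK,Y (d=-1); attach at lengths (-1/2, -1/2); label the merged cluster CHKY
final tree: (((C:5,K:6):2,H:5):-1/2,Y:-1/2)
total length: 17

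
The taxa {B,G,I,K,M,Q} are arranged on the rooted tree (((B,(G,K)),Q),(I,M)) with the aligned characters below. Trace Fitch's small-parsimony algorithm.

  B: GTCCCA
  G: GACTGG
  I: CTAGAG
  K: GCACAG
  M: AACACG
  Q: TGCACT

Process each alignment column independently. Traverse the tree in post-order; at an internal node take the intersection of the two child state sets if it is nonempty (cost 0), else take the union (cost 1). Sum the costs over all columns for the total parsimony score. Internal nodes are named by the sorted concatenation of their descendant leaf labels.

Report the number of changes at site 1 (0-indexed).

4

GK@0: {G} ∩ {G} = {G} (intersection, +0)
BGK@0: {G} ∩ {G} = {G} (intersection, +0)
BGKQ@0: {G} ∪ {T} = {G,T} (union, +1)
IM@0: {C} ∪ {A} = {A,C} (union, +1)
BGIKMQ@0: {G,T} ∪ {A,C} = {A,C,G,T} (union, +1)
GK@1: {A} ∪ {C} = {A,C} (union, +1)
BGK@1: {T} ∪ {A,C} = {A,C,T} (union, +1)
BGKQ@1: {A,C,T} ∪ {G} = {A,C,G,T} (union, +1)
IM@1: {T} ∪ {A} = {A,T} (union, +1)
BGIKMQ@1: {A,C,G,T} ∩ {A,T} = {A,T} (intersection, +0)
GK@2: {C} ∪ {A} = {A,C} (union, +1)
BGK@2: {C} ∩ {A,C} = {C} (intersection, +0)
BGKQ@2: {C} ∩ {C} = {C} (intersection, +0)
IM@2: {A} ∪ {C} = {A,C} (union, +1)
BGIKMQ@2: {C} ∩ {A,C} = {C} (intersection, +0)
GK@3: {T} ∪ {C} = {C,T} (union, +1)
BGK@3: {C} ∩ {C,T} = {C} (intersection, +0)
BGKQ@3: {C} ∪ {A} = {A,C} (union, +1)
IM@3: {G} ∪ {A} = {A,G} (union, +1)
BGIKMQ@3: {A,C} ∩ {A,G} = {A} (intersection, +0)
GK@4: {G} ∪ {A} = {A,G} (union, +1)
BGK@4: {C} ∪ {A,G} = {A,C,G} (union, +1)
BGKQ@4: {A,C,G} ∩ {C} = {C} (intersection, +0)
IM@4: {A} ∪ {C} = {A,C} (union, +1)
BGIKMQ@4: {C} ∩ {A,C} = {C} (intersection, +0)
GK@5: {G} ∩ {G} = {G} (intersection, +0)
BGK@5: {A} ∪ {G} = {A,G} (union, +1)
BGKQ@5: {A,G} ∪ {T} = {A,G,T} (union, +1)
IM@5: {G} ∩ {G} = {G} (intersection, +0)
BGIKMQ@5: {A,G,T} ∩ {G} = {G} (intersection, +0)
per-site changes: [3, 4, 2, 3, 3, 2]; total = 17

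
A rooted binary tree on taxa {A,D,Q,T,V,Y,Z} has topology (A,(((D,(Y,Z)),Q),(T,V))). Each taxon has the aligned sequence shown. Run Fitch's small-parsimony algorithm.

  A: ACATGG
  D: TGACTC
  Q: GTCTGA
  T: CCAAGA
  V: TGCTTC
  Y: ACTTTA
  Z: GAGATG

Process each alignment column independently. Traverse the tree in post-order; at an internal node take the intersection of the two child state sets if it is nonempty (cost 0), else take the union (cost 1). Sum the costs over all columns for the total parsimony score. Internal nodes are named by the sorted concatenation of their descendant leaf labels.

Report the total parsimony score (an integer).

22

[col 0] YZ: children Y:{A}, Z:{G} ∪→ {A,G}; cost 1
[col 0] DYZ: children D:{T}, YZ:{A,G} ∪→ {A,G,T}; cost 1
[col 0] DQYZ: children DYZ:{A,G,T}, Q:{G} ∩→ {G}; cost 0
[col 0] TV: children T:{C}, V:{T} ∪→ {C,T}; cost 1
[col 0] DQTVYZ: children DQYZ:{G}, TV:{C,T} ∪→ {C,G,T}; cost 1
[col 0] ADQTVYZ: children A:{A}, DQTVYZ:{C,G,T} ∪→ {A,C,G,T}; cost 1
[col 1] YZ: children Y:{C}, Z:{A} ∪→ {A,C}; cost 1
[col 1] DYZ: children D:{G}, YZ:{A,C} ∪→ {A,C,G}; cost 1
[col 1] DQYZ: children DYZ:{A,C,G}, Q:{T} ∪→ {A,C,G,T}; cost 1
[col 1] TV: children T:{C}, V:{G} ∪→ {C,G}; cost 1
[col 1] DQTVYZ: children DQYZ:{A,C,G,T}, TV:{C,G} ∩→ {C,G}; cost 0
[col 1] ADQTVYZ: children A:{C}, DQTVYZ:{C,G} ∩→ {C}; cost 0
[col 2] YZ: children Y:{T}, Z:{G} ∪→ {G,T}; cost 1
[col 2] DYZ: children D:{A}, YZ:{G,T} ∪→ {A,G,T}; cost 1
[col 2] DQYZ: children DYZ:{A,G,T}, Q:{C} ∪→ {A,C,G,T}; cost 1
[col 2] TV: children T:{A}, V:{C} ∪→ {A,C}; cost 1
[col 2] DQTVYZ: children DQYZ:{A,C,G,T}, TV:{A,C} ∩→ {A,C}; cost 0
[col 2] ADQTVYZ: children A:{A}, DQTVYZ:{A,C} ∩→ {A}; cost 0
[col 3] YZ: children Y:{T}, Z:{A} ∪→ {A,T}; cost 1
[col 3] DYZ: children D:{C}, YZ:{A,T} ∪→ {A,C,T}; cost 1
[col 3] DQYZ: children DYZ:{A,C,T}, Q:{T} ∩→ {T}; cost 0
[col 3] TV: children T:{A}, V:{T} ∪→ {A,T}; cost 1
[col 3] DQTVYZ: children DQYZ:{T}, TV:{A,T} ∩→ {T}; cost 0
[col 3] ADQTVYZ: children A:{T}, DQTVYZ:{T} ∩→ {T}; cost 0
[col 4] YZ: children Y:{T}, Z:{T} ∩→ {T}; cost 0
[col 4] DYZ: children D:{T}, YZ:{T} ∩→ {T}; cost 0
[col 4] DQYZ: children DYZ:{T}, Q:{G} ∪→ {G,T}; cost 1
[col 4] TV: children T:{G}, V:{T} ∪→ {G,T}; cost 1
[col 4] DQTVYZ: children DQYZ:{G,T}, TV:{G,T} ∩→ {G,T}; cost 0
[col 4] ADQTVYZ: children A:{G}, DQTVYZ:{G,T} ∩→ {G}; cost 0
[col 5] YZ: children Y:{A}, Z:{G} ∪→ {A,G}; cost 1
[col 5] DYZ: children D:{C}, YZ:{A,G} ∪→ {A,C,G}; cost 1
[col 5] DQYZ: children DYZ:{A,C,G}, Q:{A} ∩→ {A}; cost 0
[col 5] TV: children T:{A}, V:{C} ∪→ {A,C}; cost 1
[col 5] DQTVYZ: children DQYZ:{A}, TV:{A,C} ∩→ {A}; cost 0
[col 5] ADQTVYZ: children A:{G}, DQTVYZ:{A} ∪→ {A,G}; cost 1
per-site changes: [5, 4, 4, 3, 2, 4]; total = 22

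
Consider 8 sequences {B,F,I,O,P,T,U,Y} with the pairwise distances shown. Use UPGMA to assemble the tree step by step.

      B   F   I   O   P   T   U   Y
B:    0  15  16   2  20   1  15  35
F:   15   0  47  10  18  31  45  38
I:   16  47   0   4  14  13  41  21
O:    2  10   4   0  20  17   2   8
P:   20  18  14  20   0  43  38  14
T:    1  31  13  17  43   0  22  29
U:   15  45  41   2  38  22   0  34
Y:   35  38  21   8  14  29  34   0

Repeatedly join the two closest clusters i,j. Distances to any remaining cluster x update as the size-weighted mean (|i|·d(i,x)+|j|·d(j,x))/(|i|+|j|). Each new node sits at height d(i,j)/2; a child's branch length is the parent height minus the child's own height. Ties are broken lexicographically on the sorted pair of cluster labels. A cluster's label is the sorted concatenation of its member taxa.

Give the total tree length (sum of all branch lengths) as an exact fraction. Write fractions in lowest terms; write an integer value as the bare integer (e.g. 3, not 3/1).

11077/168

step 1: merge (B,T) at d=1; branch lengths B→1/2, T→1/2; new cluster BT
  updated: d(BT,F)=23, d(BT,I)=29/2, d(BT,O)=19/2, d(BT,P)=63/2, d(BT,U)=37/2, d(BT,Y)=32
step 2: merge (O,U) at d=2; branch lengths O→1, U→1; new cluster OU
  updated: d(BT,OU)=14, d(F,OU)=55/2, d(I,OU)=45/2, d(OU,P)=29, d(OU,Y)=21
step 3: merge (BT,OU) at d=14; branch lengths BT→13/2, OU→6; new cluster BOTU
  updated: d(BOTU,F)=101/4, d(BOTU,I)=37/2, d(BOTU,P)=121/4, d(BOTU,Y)=53/2
step 4: merge (I,P) at d=14; branch lengths I→7, P→7; new cluster IP
  updated: d(BOTU,IP)=195/8, d(F,IP)=65/2, d(IP,Y)=35/2
step 5: merge (IP,Y) at d=35/2; branch lengths IP→7/4, Y→35/4; new cluster IPY
  updated: d(BOTU,IPY)=301/12, d(F,IPY)=103/3
step 6: merge (BOTU,IPY) at d=301/12; branch lengths BOTU→133/24, IPY→91/24; new cluster BIOPTUY
  updated: d(BIOPTUY,F)=204/7
step 7: merge (BIOPTUY,F) at d=204/7; branch lengths BIOPTUY→341/168, F→102/7; new cluster BFIOPTUY
final tree: ((((B:1/2,T:1/2):13/2,(O:1,U:1):6):133/24,((I:7,P:7):7/4,Y:35/4):91/24):341/168,F:102/7)
total length: 11077/168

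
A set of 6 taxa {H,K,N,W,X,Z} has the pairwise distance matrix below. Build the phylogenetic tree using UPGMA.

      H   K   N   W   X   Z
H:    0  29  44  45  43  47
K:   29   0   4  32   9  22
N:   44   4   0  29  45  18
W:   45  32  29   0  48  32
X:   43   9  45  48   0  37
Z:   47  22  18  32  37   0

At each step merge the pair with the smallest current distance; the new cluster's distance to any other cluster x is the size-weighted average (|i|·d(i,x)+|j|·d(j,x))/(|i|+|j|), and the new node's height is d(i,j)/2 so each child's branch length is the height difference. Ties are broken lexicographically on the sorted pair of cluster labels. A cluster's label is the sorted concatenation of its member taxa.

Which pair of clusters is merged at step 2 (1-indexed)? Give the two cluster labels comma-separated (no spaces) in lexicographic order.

KN,Z

1. join K+N (d=4) ⇒ KN; edges |K|=2, |N|=2
  updated: d(H,KN)=73/2, d(KN,W)=61/2, d(KN,X)=27, d(KN,Z)=20
2. join KN+Z (d=20) ⇒ KNZ; edges |KN|=8, |Z|=10
  updated: d(H,KNZ)=40, d(KNZ,W)=31, d(KNZ,X)=91/3
3. join KNZ+X (d=91/3) ⇒ KNXZ; edges |KNZ|=31/6, |X|=91/6
  updated: d(H,KNXZ)=163/4, d(KNXZ,W)=141/4
4. join KNXZ+W (d=141/4) ⇒ KNWXZ; edges |KNXZ|=59/24, |W|=141/8
  updated: d(H,KNWXZ)=208/5
5. join H+KNWXZ (d=208/5) ⇒ HKNWXZ; edges |H|=104/5, |KNWXZ|=127/40
final tree: (H:104/5,((((K:2,N:2):8,Z:10):31/6,X:91/6):59/24,W:141/8):127/40)
total length: 10367/120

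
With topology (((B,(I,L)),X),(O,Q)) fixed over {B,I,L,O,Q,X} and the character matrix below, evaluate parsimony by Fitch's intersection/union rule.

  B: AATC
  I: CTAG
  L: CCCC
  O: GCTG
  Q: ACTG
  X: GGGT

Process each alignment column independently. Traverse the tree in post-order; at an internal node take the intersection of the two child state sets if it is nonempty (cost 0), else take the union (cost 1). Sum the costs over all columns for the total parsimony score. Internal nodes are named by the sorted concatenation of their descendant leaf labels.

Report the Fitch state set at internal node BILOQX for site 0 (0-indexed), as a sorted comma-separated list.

IL@0: {C} ∩ {C} = {C} (intersection, +0)
BIL@0: {A} ∪ {C} = {A,C} (union, +1)
BILX@0: {A,C} ∪ {G} = {A,C,G} (union, +1)
OQ@0: {G} ∪ {A} = {A,G} (union, +1)
BILOQX@0: {A,C,G} ∩ {A,G} = {A,G} (intersection, +0)
IL@1: {T} ∪ {C} = {C,T} (union, +1)
BIL@1: {A} ∪ {C,T} = {A,C,T} (union, +1)
BILX@1: {A,C,T} ∪ {G} = {A,C,G,T} (union, +1)
OQ@1: {C} ∩ {C} = {C} (intersection, +0)
BILOQX@1: {A,C,G,T} ∩ {C} = {C} (intersection, +0)
IL@2: {A} ∪ {C} = {A,C} (union, +1)
BIL@2: {T} ∪ {A,C} = {A,C,T} (union, +1)
BILX@2: {A,C,T} ∪ {G} = {A,C,G,T} (union, +1)
OQ@2: {T} ∩ {T} = {T} (intersection, +0)
BILOQX@2: {A,C,G,T} ∩ {T} = {T} (intersection, +0)
IL@3: {G} ∪ {C} = {C,G} (union, +1)
BIL@3: {C} ∩ {C,G} = {C} (intersection, +0)
BILX@3: {C} ∪ {T} = {C,T} (union, +1)
OQ@3: {G} ∩ {G} = {G} (intersection, +0)
BILOQX@3: {C,T} ∪ {G} = {C,G,T} (union, +1)
per-site changes: [3, 3, 3, 3]; total = 12

A,G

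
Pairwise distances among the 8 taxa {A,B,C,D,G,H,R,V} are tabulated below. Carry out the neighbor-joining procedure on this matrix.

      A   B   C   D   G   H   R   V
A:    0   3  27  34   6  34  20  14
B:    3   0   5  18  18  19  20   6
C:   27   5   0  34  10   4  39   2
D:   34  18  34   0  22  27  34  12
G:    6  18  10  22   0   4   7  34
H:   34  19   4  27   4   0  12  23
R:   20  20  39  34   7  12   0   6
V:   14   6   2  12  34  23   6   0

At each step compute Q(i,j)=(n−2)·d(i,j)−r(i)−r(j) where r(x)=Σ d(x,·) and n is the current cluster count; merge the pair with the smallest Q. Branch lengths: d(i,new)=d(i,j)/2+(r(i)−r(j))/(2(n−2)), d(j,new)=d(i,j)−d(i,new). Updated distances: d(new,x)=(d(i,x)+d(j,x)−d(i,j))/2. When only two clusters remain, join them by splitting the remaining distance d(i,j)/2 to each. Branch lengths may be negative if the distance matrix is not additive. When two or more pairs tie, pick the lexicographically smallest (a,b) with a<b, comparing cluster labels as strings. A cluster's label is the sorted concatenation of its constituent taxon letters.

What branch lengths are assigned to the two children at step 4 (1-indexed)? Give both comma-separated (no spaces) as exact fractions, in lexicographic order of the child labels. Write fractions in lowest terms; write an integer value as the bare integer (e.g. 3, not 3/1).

1. join C+H (d=4, Q=-220) ⇒ CH; edges |C|=11/6, |H|=13/6
  updated: d(A,CH)=57/2, d(B,CH)=10, d(CH,D)=57/2, d(CH,G)=5, d(CH,R)=47/2, d(CH,V)=21/2
2. join CH+G (d=5, Q=-173) ⇒ CGH; edges |CH|=39/10, |G|=11/10
  updated: d(A,CGH)=59/4, d(B,CGH)=23/2, d(CGH,D)=91/4, d(CGH,R)=51/4, d(CGH,V)=79/4
3. join A+B (d=3, Q=-529/4) ⇒ AB; edges |A|=157/32, |B|=-61/32
  updated: d(AB,CGH)=93/8, d(AB,D)=49/2, d(AB,R)=37/2, d(AB,V)=17/2
4. join D+V (d=12, Q=-207/2) ⇒ DV; edges |D|=83/6, |V|=-11/6
  updated: d(AB,DV)=21/2, d(CGH,DV)=61/4, d(DV,R)=14
5. join AB+DV (d=21/2, Q=-475/8) ⇒ ABDV; edges |AB|=175/32, |DV|=161/32
  updated: d(ABDV,CGH)=131/16, d(ABDV,R)=11
6. join ABDV+CGH (d=131/16, Q=-511/16) ⇒ ABCDGHV; edges |ABDV|=103/32, |CGH|=159/32
  updated: d(ABCDGHV,R)=249/32
7. join ABCDGHV+R (d=249/32) ⇒ ABCDGHRV; edges |ABCDGHV|=249/64, |R|=249/64
final tree: ((((A:157/32,B:-61/32):175/32,(D:83/6,V:-11/6):161/32):103/32,((C:11/6,H:13/6):39/10,G:11/10):159/32):249/64,R:249/64)
total length: 1615/32

83/6,-11/6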